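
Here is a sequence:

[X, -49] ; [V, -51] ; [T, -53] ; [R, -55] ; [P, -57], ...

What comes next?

For the letter, letters move back 2 places in the alphabet: X, V, T, R, P → N.
For the second entry, −2 each step: -49, -51, -53, -55, -57 → -59.
Putting it together: [N, -59].

[N, -59]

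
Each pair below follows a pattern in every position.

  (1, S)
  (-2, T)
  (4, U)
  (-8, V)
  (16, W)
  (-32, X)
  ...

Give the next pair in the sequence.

For the first slot, ×(-2) each step: 1, -2, 4, -8, 16, -32 → 64.
Letter — letters move forward 1 place in the alphabet: S, T, U, V, W, X → Y.
So the next pair is (64, Y).

(64, Y)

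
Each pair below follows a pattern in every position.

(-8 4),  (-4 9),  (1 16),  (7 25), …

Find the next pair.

(14 36)

First entry: differences are 4, 5, 6, … (increasing by 1 each time), so -8, -4, 1, 7 → 14.
Second entry: 4, 9, 16, 25 → 36 (perfect squares: 2², 3², 4², …).
So the next pair is (14 36).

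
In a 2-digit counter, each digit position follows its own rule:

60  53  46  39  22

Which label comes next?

First digit goes 6, 5, 4, 3, 2 → 1 (−1 each step, mod 10).
For the second digit, +3 each step, mod 10: 0, 3, 6, 9, 2 → 5.
Putting it together: 15.

15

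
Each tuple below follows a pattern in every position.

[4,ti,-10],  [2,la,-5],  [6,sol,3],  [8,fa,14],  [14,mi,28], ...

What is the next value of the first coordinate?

22

First coordinate — each term is the sum of the two before it: 4, 2, 6, 8, 14 → 22.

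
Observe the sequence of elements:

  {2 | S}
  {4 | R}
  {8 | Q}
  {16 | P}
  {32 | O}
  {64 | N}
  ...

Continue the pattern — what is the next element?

First component: ×2 each step, so 2, 4, 8, 16, 32, 64 → 128.
For the letter, letters move back 1 place in the alphabet: S, R, Q, P, O, N → M.
Combining the parts gives {128 | M}.

{128 | M}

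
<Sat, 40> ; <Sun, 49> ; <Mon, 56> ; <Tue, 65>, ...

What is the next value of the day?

Wed

Day: runs through the weekdays Mon→Sun, so Sat, Sun, Mon, Tue → Wed.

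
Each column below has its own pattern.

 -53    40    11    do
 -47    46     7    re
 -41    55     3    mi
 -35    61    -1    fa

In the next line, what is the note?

sol

Note goes do, re, mi, fa → sol (runs through the solfège scale do→ti).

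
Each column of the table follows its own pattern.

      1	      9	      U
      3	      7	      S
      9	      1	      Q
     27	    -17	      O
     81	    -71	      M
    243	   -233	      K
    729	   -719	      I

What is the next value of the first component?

2187

First component: 1, 3, 9, 27, 81, 243, 729 → 2187 (×3 each step).
Second component: together with the first component always sums to 10; 9, 7, 1, -17, -71, -233, -719 → -2177.
Letter goes U, S, Q, O, M, K, I → G (letters move back 2 places in the alphabet).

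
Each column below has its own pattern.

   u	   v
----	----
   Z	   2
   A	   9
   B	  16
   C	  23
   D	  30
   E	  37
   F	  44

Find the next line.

G  51

For the column u, letters move forward 1 place in the alphabet, wrapping Z→A: Z, A, B, C, D, E, F → G.
Column v — +7 each step: 2, 9, 16, 23, 30, 37, 44 → 51.
Putting it together: G  51.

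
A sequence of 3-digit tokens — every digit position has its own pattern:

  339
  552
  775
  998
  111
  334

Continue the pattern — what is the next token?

First digit goes 3, 5, 7, 9, 1, 3 → 5 (+2 each step, mod 10).
Second digit: 3, 5, 7, 9, 1, 3 → 5 (+2 each step, mod 10).
For the third digit, +3 each step, mod 10: 9, 2, 5, 8, 1, 4 → 7.
Putting it together: 557.

557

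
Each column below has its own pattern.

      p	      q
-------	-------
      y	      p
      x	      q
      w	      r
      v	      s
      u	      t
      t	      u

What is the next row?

Column p: y, x, w, v, u, t → s (letters move back 1 place in the alphabet).
Column q: p, q, r, s, t, u → v (letters move forward 1 place in the alphabet).
Combining the parts gives s  v.

s  v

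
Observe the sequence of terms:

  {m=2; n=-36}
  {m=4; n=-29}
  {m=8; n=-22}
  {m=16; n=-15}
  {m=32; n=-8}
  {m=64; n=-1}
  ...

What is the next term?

{m=128; n=6}

M goes 2, 4, 8, 16, 32, 64 → 128 (×2 each step).
For the n, +7 each step: -36, -29, -22, -15, -8, -1 → 6.
So the next term is {m=128; n=6}.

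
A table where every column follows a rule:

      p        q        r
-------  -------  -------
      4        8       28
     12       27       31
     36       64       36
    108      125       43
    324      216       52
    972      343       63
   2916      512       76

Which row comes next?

Column p goes 4, 12, 36, 108, 324, 972, 2916 → 8748 (×3 each step).
For the column q, perfect cubes: 2³, 3³, 4³, …: 8, 27, 64, 125, 216, 343, 512 → 729.
Column r — differences are 3, 5, 7, … (increasing by 2 each time): 28, 31, 36, 43, 52, 63, 76 → 91.
Putting it together: 8748  729  91.

8748  729  91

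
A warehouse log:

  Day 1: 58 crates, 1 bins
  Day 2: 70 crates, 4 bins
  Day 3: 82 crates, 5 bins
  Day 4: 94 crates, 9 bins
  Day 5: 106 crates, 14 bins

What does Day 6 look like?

Crates goes 58, 70, 82, 94, 106 → 118 (+12 each step).
Bins — each term is the sum of the two before it: 1, 4, 5, 9, 14 → 23.
Combining the parts gives 118 crates, 23 bins.

118 crates, 23 bins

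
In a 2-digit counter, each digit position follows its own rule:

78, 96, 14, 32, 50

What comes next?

78

First digit goes 7, 9, 1, 3, 5 → 7 (+2 each step, mod 10).
Second digit: −2 each step, mod 10; 8, 6, 4, 2, 0 → 8.
Putting it together: 78.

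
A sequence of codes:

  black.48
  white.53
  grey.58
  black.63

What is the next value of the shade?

Shade goes black, white, grey, black → white (repeats black → white → grey).
Second component: +5 each step; 48, 53, 58, 63 → 68.

white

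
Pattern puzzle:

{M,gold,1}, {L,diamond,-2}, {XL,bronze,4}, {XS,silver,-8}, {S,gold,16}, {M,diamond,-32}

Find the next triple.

{L,bronze,64}

Size — repeats M → L → XL → XS → S: M, L, XL, XS, S, M → L.
Rank goes gold, diamond, bronze, silver, gold, diamond → bronze (repeats gold → diamond → bronze → silver).
Third coordinate: ×(-2) each step, so 1, -2, 4, -8, 16, -32 → 64.
Combining the parts gives {L,bronze,64}.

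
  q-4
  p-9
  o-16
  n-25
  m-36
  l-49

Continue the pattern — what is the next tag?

Letter: letters move back 1 place in the alphabet, so q, p, o, n, m, l → k.
For the second component, perfect squares: 2², 3², 4², …: 4, 9, 16, 25, 36, 49 → 64.
So the next tag is k-64.

k-64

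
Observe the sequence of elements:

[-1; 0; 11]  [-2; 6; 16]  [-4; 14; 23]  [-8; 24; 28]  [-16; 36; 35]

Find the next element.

First slot: ×2 each step, so -1, -2, -4, -8, -16 → -32.
For the second slot, differences are 6, 8, 10, … (increasing by 2 each time): 0, 6, 14, 24, 36 → 50.
For the third slot, alternating steps +5, +7, +5, +7, …: 11, 16, 23, 28, 35 → 40.
Combining the parts gives [-32; 50; 40].

[-32; 50; 40]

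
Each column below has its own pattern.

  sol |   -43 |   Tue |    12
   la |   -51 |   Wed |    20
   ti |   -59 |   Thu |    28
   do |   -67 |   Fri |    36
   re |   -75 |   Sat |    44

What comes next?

mi  -83  Sun  52

Note — runs through the solfège scale do→ti: sol, la, ti, do, re → mi.
For the second component, −8 each step: -43, -51, -59, -67, -75 → -83.
Day — runs through the weekdays Mon→Sun: Tue, Wed, Thu, Fri, Sat → Sun.
For the fourth component, together with the second component always sums to -31: 12, 20, 28, 36, 44 → 52.
So the next row is mi  -83  Sun  52.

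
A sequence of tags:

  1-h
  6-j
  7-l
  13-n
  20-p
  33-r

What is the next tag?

53-t

First component: 1, 6, 7, 13, 20, 33 → 53 (each term is the sum of the two before it).
Letter goes h, j, l, n, p, r → t (letters move forward 2 places in the alphabet).
So the next tag is 53-t.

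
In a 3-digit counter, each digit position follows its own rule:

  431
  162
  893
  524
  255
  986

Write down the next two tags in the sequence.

617 then 348

First digit goes 4, 1, 8, 5, 2, 9 → 6 → 3 (−3 each step, mod 10).
Second digit goes 3, 6, 9, 2, 5, 8 → 1 → 4 (+3 each step, mod 10).
Third digit — +1 each step, mod 10: 1, 2, 3, 4, 5, 6 → 7 → 8.
So the next two tags are 617 and 348.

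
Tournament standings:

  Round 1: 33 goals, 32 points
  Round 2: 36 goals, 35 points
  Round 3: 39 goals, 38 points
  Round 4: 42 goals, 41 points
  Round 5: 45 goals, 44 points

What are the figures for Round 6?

48 goals, 47 points

Goals: +3 each step; 33, 36, 39, 42, 45 → 48.
Points: +3 each step, so 32, 35, 38, 41, 44 → 47.
Combining the parts gives 48 goals, 47 points.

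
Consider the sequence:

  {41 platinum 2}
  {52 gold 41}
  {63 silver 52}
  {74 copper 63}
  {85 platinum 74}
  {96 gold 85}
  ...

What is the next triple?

{107 silver 96}

First coordinate — +11 each step: 41, 52, 63, 74, 85, 96 → 107.
For the metal, repeats platinum → gold → silver → copper: platinum, gold, silver, copper, platinum, gold → silver.
For the third coordinate, always the previous value of the first coordinate: 2, 41, 52, 63, 74, 85 → 96.
So the next triple is {107 silver 96}.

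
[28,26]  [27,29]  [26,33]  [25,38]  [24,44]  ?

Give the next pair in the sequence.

[23,51]

First slot: 28, 27, 26, 25, 24 → 23 (−1 each step).
Second slot — differences are 3, 4, 5, … (increasing by 1 each time): 26, 29, 33, 38, 44 → 51.
So the next pair is [23,51].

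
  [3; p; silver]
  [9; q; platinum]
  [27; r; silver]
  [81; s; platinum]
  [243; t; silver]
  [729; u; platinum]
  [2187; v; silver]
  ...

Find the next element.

First part — ×3 each step: 3, 9, 27, 81, 243, 729, 2187 → 6561.
Letter: p, q, r, s, t, u, v → w (letters move forward 1 place in the alphabet).
Metal — alternates silver ↔ platinum: silver, platinum, silver, platinum, silver, platinum, silver → platinum.
Putting it together: [6561; w; platinum].

[6561; w; platinum]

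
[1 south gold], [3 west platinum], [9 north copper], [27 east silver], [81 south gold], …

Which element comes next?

First part goes 1, 3, 9, 27, 81 → 243 (×3 each step).
Direction goes south, west, north, east, south → west (repeats south → west → north → east).
For the metal, repeats gold → platinum → copper → silver: gold, platinum, copper, silver, gold → platinum.
Putting it together: [243 west platinum].

[243 west platinum]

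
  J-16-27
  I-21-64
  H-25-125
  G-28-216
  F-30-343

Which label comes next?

Letter — letters move back 1 place in the alphabet: J, I, H, G, F → E.
Second component — differences are 5, 4, 3, … (decreasing by 1 each time): 16, 21, 25, 28, 30 → 31.
For the third component, perfect cubes: 3³, 4³, 5³, …: 27, 64, 125, 216, 343 → 512.
So the next label is E-31-512.

E-31-512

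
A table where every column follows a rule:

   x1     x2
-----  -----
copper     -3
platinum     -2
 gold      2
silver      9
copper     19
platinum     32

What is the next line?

gold  48

For the column x1, repeats copper → platinum → gold → silver: copper, platinum, gold, silver, copper, platinum → gold.
Column x2: differences are 1, 4, 7, … (increasing by 3 each time); -3, -2, 2, 9, 19, 32 → 48.
So the next line is gold  48.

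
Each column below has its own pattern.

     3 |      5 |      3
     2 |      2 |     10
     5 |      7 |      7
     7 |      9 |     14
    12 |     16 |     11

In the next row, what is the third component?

18

Third component — alternating steps +7, −3, +7, −3, …: 3, 10, 7, 14, 11 → 18.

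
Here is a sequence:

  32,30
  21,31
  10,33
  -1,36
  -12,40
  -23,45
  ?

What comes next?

-34,51

For the first component, −11 each step: 32, 21, 10, -1, -12, -23 → -34.
Second component: 30, 31, 33, 36, 40, 45 → 51 (differences are 1, 2, 3, … (increasing by 1 each time)).
So the next tuple is -34,51.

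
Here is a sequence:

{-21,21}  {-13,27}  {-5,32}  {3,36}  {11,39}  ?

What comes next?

First value goes -21, -13, -5, 3, 11 → 19 (+8 each step).
Second value — differences are 6, 5, 4, … (decreasing by 1 each time): 21, 27, 32, 36, 39 → 41.
Putting it together: {19,41}.

{19,41}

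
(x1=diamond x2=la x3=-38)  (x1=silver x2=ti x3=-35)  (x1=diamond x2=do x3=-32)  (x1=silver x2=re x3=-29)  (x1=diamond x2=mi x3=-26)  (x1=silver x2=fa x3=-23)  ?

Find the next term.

(x1=diamond x2=sol x3=-20)

X1 — alternates diamond ↔ silver: diamond, silver, diamond, silver, diamond, silver → diamond.
X2 goes la, ti, do, re, mi, fa → sol (runs through the solfège scale do→ti).
X3: +3 each step; -38, -35, -32, -29, -26, -23 → -20.
Putting it together: (x1=diamond x2=sol x3=-20).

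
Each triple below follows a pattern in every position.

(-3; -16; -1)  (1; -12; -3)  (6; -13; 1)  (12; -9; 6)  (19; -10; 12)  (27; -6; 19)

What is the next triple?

First part: -3, 1, 6, 12, 19, 27 → 36 (differences are 4, 5, 6, … (increasing by 1 each time)).
Second part — alternating steps +4, −1, +4, −1, …: -16, -12, -13, -9, -10, -6 → -7.
Third part goes -1, -3, 1, 6, 12, 19 → 27 (always the previous value of the first part).
So the next triple is (36; -7; 27).

(36; -7; 27)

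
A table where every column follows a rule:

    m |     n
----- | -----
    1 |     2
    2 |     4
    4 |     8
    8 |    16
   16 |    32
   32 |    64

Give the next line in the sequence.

64  128

Column m goes 1, 2, 4, 8, 16, 32 → 64 (×2 each step).
Column n: always 2 × the column m; 2, 4, 8, 16, 32, 64 → 128.
So the next line is 64  128.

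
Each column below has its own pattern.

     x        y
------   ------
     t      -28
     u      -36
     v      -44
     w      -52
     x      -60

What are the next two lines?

y  -68; z  -76

Column x: letters move forward 1 place in the alphabet, so t, u, v, w, x → y → z.
For the column y, −8 each step: -28, -36, -44, -52, -60 → -68 → -76.
So the next two lines are y  -68 and z  -76.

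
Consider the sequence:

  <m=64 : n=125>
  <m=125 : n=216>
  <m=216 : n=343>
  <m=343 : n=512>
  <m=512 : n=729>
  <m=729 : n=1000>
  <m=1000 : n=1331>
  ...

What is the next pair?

M: perfect cubes: 4³, 5³, 6³, …; 64, 125, 216, 343, 512, 729, 1000 → 1331.
N: perfect cubes: 5³, 6³, 7³, …; 125, 216, 343, 512, 729, 1000, 1331 → 1728.
Combining the parts gives <m=1331 : n=1728>.

<m=1331 : n=1728>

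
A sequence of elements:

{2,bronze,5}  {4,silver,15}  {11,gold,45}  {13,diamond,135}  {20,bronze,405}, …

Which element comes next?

{22,silver,1215}

First slot: alternating steps +2, +7, +2, +7, …; 2, 4, 11, 13, 20 → 22.
Rank: bronze, silver, gold, diamond, bronze → silver (repeats bronze → silver → gold → diamond).
Third slot: 5, 15, 45, 135, 405 → 1215 (×3 each step).
Combining the parts gives {22,silver,1215}.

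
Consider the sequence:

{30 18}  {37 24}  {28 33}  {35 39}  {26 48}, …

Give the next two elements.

For the first coordinate, alternating steps +7, −9, +7, −9, …: 30, 37, 28, 35, 26 → 33 → 24.
For the second coordinate, alternating steps +6, +9, +6, +9, …: 18, 24, 33, 39, 48 → 54 → 63.
Putting the parts together: {33 54} and then {24 63}.

{33 54}, {24 63}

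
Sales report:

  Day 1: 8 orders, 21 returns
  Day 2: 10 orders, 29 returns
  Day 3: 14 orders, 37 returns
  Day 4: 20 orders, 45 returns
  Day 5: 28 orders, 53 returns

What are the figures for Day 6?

38 orders, 61 returns

Orders: differences are 2, 4, 6, … (increasing by 2 each time); 8, 10, 14, 20, 28 → 38.
Returns goes 21, 29, 37, 45, 53 → 61 (+8 each step).
Putting it together: 38 orders, 61 returns.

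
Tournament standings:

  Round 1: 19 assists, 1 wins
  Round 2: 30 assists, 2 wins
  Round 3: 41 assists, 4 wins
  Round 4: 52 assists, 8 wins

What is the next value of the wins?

16

Wins: ×2 each step, so 1, 2, 4, 8 → 16.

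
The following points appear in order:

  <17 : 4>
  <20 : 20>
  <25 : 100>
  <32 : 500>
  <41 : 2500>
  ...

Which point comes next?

<52 : 12500>

First slot: differences are 3, 5, 7, … (increasing by 2 each time); 17, 20, 25, 32, 41 → 52.
Second slot: 4, 20, 100, 500, 2500 → 12500 (×5 each step).
So the next point is <52 : 12500>.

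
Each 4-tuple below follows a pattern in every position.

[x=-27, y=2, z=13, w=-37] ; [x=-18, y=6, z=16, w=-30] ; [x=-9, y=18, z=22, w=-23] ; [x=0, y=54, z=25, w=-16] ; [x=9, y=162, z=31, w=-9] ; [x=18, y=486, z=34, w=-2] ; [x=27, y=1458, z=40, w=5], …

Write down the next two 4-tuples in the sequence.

[x=36, y=4374, z=43, w=12], [x=45, y=13122, z=49, w=19]

X: -27, -18, -9, 0, 9, 18, 27 → 36 → 45 (+9 each step).
Y goes 2, 6, 18, 54, 162, 486, 1458 → 4374 → 13122 (×3 each step).
Z goes 13, 16, 22, 25, 31, 34, 40 → 43 → 49 (alternating steps +3, +6, +3, +6, …).
W: +7 each step; -37, -30, -23, -16, -9, -2, 5 → 12 → 19.
Putting the parts together: [x=36, y=4374, z=43, w=12] and then [x=45, y=13122, z=49, w=19].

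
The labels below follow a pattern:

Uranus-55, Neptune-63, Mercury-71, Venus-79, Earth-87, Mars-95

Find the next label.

Planet: Uranus, Neptune, Mercury, Venus, Earth, Mars → Jupiter (runs through the planets Mercury→Neptune).
Second component goes 55, 63, 71, 79, 87, 95 → 103 (+8 each step).
Putting it together: Jupiter-103.

Jupiter-103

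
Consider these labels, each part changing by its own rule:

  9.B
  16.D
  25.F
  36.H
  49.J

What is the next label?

First component: 9, 16, 25, 36, 49 → 64 (perfect squares: 3², 4², 5², …).
For the letter, letters move forward 2 places in the alphabet: B, D, F, H, J → L.
So the next label is 64.L.

64.L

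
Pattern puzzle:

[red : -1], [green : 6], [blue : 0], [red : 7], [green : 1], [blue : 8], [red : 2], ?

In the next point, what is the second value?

9

Second value — alternating steps +7, −6, +7, −6, …: -1, 6, 0, 7, 1, 8, 2 → 9.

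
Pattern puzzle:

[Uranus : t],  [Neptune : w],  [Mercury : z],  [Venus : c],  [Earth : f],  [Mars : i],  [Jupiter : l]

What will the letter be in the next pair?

o

Letter goes t, w, z, c, f, i, l → o (letters move forward 3 places in the alphabet, wrapping Z→A).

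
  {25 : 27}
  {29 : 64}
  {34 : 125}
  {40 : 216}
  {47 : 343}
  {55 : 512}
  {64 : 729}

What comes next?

First slot: differences are 4, 5, 6, … (increasing by 1 each time), so 25, 29, 34, 40, 47, 55, 64 → 74.
For the second slot, perfect cubes: 3³, 4³, 5³, …: 27, 64, 125, 216, 343, 512, 729 → 1000.
Putting it together: {74 : 1000}.

{74 : 1000}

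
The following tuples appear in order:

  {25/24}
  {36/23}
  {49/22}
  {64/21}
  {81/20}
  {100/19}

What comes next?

For the first part, perfect squares: 5², 6², 7², …: 25, 36, 49, 64, 81, 100 → 121.
For the second part, −1 each step: 24, 23, 22, 21, 20, 19 → 18.
So the next tuple is {121/18}.

{121/18}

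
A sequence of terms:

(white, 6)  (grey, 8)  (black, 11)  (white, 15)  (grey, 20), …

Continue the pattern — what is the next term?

(black, 26)

Shade — repeats white → grey → black: white, grey, black, white, grey → black.
Second part: differences are 2, 3, 4, … (increasing by 1 each time), so 6, 8, 11, 15, 20 → 26.
Putting it together: (black, 26).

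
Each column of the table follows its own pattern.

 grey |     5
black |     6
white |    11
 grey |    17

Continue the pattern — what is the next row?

Shade — repeats grey → black → white: grey, black, white, grey → black.
Second component: each term is the sum of the two before it, so 5, 6, 11, 17 → 28.
So the next row is black  28.

black  28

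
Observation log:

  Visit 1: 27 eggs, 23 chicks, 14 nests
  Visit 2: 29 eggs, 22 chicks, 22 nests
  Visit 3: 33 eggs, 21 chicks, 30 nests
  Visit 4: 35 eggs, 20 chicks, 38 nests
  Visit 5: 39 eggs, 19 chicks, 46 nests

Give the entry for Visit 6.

Eggs: alternating steps +2, +4, +2, +4, …, so 27, 29, 33, 35, 39 → 41.
Chicks: 23, 22, 21, 20, 19 → 18 (−1 each step).
Nests goes 14, 22, 30, 38, 46 → 54 (+8 each step).
Combining the parts gives 41 eggs, 18 chicks, 54 nests.

41 eggs, 18 chicks, 54 nests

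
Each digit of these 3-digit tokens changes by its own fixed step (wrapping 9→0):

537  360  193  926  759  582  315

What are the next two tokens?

First digit goes 5, 3, 1, 9, 7, 5, 3 → 1 → 9 (−2 each step, mod 10).
For the second digit, +3 each step, mod 10: 3, 6, 9, 2, 5, 8, 1 → 4 → 7.
For the third digit, +3 each step, mod 10: 7, 0, 3, 6, 9, 2, 5 → 8 → 1.
Putting the parts together: 148 and then 971.

148, 971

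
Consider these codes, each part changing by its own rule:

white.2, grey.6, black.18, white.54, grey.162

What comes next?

black.486

Shade — repeats white → grey → black: white, grey, black, white, grey → black.
Second component: ×3 each step, so 2, 6, 18, 54, 162 → 486.
Combining the parts gives black.486.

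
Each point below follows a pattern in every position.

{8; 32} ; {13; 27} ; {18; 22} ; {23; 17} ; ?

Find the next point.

First entry — +5 each step: 8, 13, 18, 23 → 28.
For the second entry, together with the first entry always sums to 40: 32, 27, 22, 17 → 12.
Combining the parts gives {28; 12}.

{28; 12}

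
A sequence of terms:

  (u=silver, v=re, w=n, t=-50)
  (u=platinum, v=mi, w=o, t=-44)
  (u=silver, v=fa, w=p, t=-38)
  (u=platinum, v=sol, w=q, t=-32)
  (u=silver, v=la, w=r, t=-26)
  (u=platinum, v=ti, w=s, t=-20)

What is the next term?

For the u, alternates silver ↔ platinum: silver, platinum, silver, platinum, silver, platinum → silver.
V: runs through the solfège scale do→ti, so re, mi, fa, sol, la, ti → do.
W goes n, o, p, q, r, s → t (letters move forward 1 place in the alphabet).
For the t, +6 each step: -50, -44, -38, -32, -26, -20 → -14.
Combining the parts gives (u=silver, v=do, w=t, t=-14).

(u=silver, v=do, w=t, t=-14)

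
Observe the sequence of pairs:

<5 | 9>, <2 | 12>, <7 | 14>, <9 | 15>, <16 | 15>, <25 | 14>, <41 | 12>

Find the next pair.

<66 | 9>

For the first value, each term is the sum of the two before it: 5, 2, 7, 9, 16, 25, 41 → 66.
Second value: differences are 3, 2, 1, … (decreasing by 1 each time), so 9, 12, 14, 15, 15, 14, 12 → 9.
Combining the parts gives <66 | 9>.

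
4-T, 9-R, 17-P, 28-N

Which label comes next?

For the first component, differences are 5, 8, 11, … (increasing by 3 each time): 4, 9, 17, 28 → 42.
Letter: letters move back 2 places in the alphabet; T, R, P, N → L.
Putting it together: 42-L.

42-L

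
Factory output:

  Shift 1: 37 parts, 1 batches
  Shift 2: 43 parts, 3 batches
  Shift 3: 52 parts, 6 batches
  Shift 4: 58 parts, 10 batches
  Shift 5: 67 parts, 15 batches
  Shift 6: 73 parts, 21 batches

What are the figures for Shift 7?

For the parts, alternating steps +6, +9, +6, +9, …: 37, 43, 52, 58, 67, 73 → 82.
Batches — differences are 2, 3, 4, … (increasing by 1 each time): 1, 3, 6, 10, 15, 21 → 28.
Combining the parts gives 82 parts, 28 batches.

82 parts, 28 batches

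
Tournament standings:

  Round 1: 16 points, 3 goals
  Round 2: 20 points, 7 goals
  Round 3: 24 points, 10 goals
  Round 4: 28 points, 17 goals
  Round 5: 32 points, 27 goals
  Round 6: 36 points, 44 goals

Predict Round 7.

40 points, 71 goals

For the points, +4 each step: 16, 20, 24, 28, 32, 36 → 40.
Goals: each term is the sum of the two before it; 3, 7, 10, 17, 27, 44 → 71.
So the next row is 40 points, 71 goals.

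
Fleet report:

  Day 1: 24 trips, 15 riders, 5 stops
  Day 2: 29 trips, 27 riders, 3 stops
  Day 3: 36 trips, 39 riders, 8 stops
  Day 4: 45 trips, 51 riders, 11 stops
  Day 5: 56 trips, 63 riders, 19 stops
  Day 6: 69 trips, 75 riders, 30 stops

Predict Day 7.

84 trips, 87 riders, 49 stops

Trips — differences are 5, 7, 9, … (increasing by 2 each time): 24, 29, 36, 45, 56, 69 → 84.
Riders goes 15, 27, 39, 51, 63, 75 → 87 (+12 each step).
Stops: each term is the sum of the two before it; 5, 3, 8, 11, 19, 30 → 49.
So the next row is 84 trips, 87 riders, 49 stops.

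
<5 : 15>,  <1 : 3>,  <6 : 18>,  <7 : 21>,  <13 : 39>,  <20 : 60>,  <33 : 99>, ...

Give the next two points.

First value: each term is the sum of the two before it; 5, 1, 6, 7, 13, 20, 33 → 53 → 86.
Second value goes 15, 3, 18, 21, 39, 60, 99 → 159 → 258 (always 3 × the first value).
Putting the parts together: <53 : 159> and then <86 : 258>.

<53 : 159>, <86 : 258>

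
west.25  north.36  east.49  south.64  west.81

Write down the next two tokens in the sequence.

north.100 then east.121

Direction: west, north, east, south, west → north → east (repeats west → north → east → south).
Second component: perfect squares: 5², 6², 7², …; 25, 36, 49, 64, 81 → 100 → 121.
Putting the parts together: north.100 and then east.121.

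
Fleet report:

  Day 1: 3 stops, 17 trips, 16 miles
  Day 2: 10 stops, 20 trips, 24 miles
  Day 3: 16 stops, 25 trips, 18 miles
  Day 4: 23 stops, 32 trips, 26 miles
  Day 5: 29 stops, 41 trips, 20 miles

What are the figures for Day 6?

36 stops, 52 trips, 28 miles

Stops: alternating steps +7, +6, +7, +6, …, so 3, 10, 16, 23, 29 → 36.
For the trips, differences are 3, 5, 7, … (increasing by 2 each time): 17, 20, 25, 32, 41 → 52.
Miles goes 16, 24, 18, 26, 20 → 28 (alternating steps +8, −6, +8, −6, …).
Combining the parts gives 36 stops, 52 trips, 28 miles.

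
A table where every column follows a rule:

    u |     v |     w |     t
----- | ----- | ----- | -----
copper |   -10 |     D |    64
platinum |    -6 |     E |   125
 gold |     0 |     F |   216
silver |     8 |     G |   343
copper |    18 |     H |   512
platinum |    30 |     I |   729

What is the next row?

gold  44  J  1000

Column u: repeats copper → platinum → gold → silver; copper, platinum, gold, silver, copper, platinum → gold.
For the column v, differences are 4, 6, 8, … (increasing by 2 each time): -10, -6, 0, 8, 18, 30 → 44.
Column w goes D, E, F, G, H, I → J (letters move forward 1 place in the alphabet).
Column t: perfect cubes: 4³, 5³, 6³, …; 64, 125, 216, 343, 512, 729 → 1000.
Combining the parts gives gold  44  J  1000.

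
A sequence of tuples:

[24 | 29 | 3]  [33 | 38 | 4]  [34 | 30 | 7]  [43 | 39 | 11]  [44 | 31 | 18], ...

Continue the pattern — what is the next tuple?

First coordinate: alternating steps +9, +1, +9, +1, …, so 24, 33, 34, 43, 44 → 53.
Second coordinate: alternating steps +9, −8, +9, −8, …; 29, 38, 30, 39, 31 → 40.
Third coordinate: each term is the sum of the two before it, so 3, 4, 7, 11, 18 → 29.
Combining the parts gives [53 | 40 | 29].

[53 | 40 | 29]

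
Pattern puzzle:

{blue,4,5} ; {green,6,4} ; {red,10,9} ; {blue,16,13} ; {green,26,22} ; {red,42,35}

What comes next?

For the colour, repeats blue → green → red: blue, green, red, blue, green, red → blue.
Second value: 4, 6, 10, 16, 26, 42 → 68 (each term is the sum of the two before it).
Third value goes 5, 4, 9, 13, 22, 35 → 57 (each term is the sum of the two before it).
Putting it together: {blue,68,57}.

{blue,68,57}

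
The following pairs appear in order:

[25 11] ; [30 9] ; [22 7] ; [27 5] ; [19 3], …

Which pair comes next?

First entry: alternating steps +5, −8, +5, −8, …, so 25, 30, 22, 27, 19 → 24.
Second entry goes 11, 9, 7, 5, 3 → 1 (−2 each step).
Putting it together: [24 1].

[24 1]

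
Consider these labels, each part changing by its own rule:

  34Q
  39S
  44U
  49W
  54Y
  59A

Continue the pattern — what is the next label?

First component: +5 each step; 34, 39, 44, 49, 54, 59 → 64.
Letter: letters move forward 2 places in the alphabet, wrapping Z→A; Q, S, U, W, Y, A → C.
So the next label is 64C.

64C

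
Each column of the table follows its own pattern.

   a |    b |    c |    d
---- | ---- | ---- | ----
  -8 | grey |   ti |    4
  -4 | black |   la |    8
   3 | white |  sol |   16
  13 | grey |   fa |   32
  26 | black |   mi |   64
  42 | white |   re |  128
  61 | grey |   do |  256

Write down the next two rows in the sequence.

Column a: differences are 4, 7, 10, … (increasing by 3 each time); -8, -4, 3, 13, 26, 42, 61 → 83 → 108.
Column b — repeats grey → black → white: grey, black, white, grey, black, white, grey → black → white.
Column c — runs backward through the solfège scale do→ti: ti, la, sol, fa, mi, re, do → ti → la.
Column d goes 4, 8, 16, 32, 64, 128, 256 → 512 → 1024 (×2 each step).
So the next two rows are 83  black  ti  512 and 108  white  la  1024.

83  black  ti  512; 108  white  la  1024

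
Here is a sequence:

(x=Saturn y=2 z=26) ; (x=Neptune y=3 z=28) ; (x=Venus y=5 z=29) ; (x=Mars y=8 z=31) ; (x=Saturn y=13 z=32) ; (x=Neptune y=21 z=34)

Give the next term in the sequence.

(x=Venus y=34 z=35)

X: repeats Saturn → Neptune → Venus → Mars; Saturn, Neptune, Venus, Mars, Saturn, Neptune → Venus.
Y goes 2, 3, 5, 8, 13, 21 → 34 (each term is the sum of the two before it).
Z: alternating steps +2, +1, +2, +1, …, so 26, 28, 29, 31, 32, 34 → 35.
So the next term is (x=Venus y=34 z=35).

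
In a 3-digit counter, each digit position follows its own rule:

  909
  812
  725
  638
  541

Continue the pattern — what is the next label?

454

First digit goes 9, 8, 7, 6, 5 → 4 (−1 each step, mod 10).
Second digit: +1 each step, mod 10, so 0, 1, 2, 3, 4 → 5.
For the third digit, +3 each step, mod 10: 9, 2, 5, 8, 1 → 4.
So the next label is 454.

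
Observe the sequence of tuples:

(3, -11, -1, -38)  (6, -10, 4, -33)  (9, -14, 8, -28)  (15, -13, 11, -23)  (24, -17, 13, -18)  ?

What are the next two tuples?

First coordinate goes 3, 6, 9, 15, 24 → 39 → 63 (each term is the sum of the two before it).
Second coordinate: alternating steps +1, −4, +1, −4, …; -11, -10, -14, -13, -17 → -16 → -20.
Third coordinate goes -1, 4, 8, 11, 13 → 14 → 14 (differences are 5, 4, 3, … (decreasing by 1 each time)).
Fourth coordinate — +5 each step: -38, -33, -28, -23, -18 → -13 → -8.
Putting the parts together: (39, -16, 14, -13) and then (63, -20, 14, -8).

(39, -16, 14, -13), (63, -20, 14, -8)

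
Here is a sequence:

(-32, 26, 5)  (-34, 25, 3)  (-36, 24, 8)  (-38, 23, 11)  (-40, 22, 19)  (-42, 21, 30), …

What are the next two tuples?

(-44, 20, 49), (-46, 19, 79)

First entry — −2 each step: -32, -34, -36, -38, -40, -42 → -44 → -46.
Second entry: 26, 25, 24, 23, 22, 21 → 20 → 19 (−1 each step).
Third entry: 5, 3, 8, 11, 19, 30 → 49 → 79 (each term is the sum of the two before it).
So the next two tuples are (-44, 20, 49) and (-46, 19, 79).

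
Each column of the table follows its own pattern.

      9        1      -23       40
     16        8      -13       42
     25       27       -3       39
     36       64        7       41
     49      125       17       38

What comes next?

64  216  27  40

First component — perfect squares: 3², 4², 5², …: 9, 16, 25, 36, 49 → 64.
Second component: perfect cubes: 1³, 2³, 3³, …; 1, 8, 27, 64, 125 → 216.
Third component goes -23, -13, -3, 7, 17 → 27 (+10 each step).
Fourth component — alternating steps +2, −3, +2, −3, …: 40, 42, 39, 41, 38 → 40.
Putting it together: 64  216  27  40.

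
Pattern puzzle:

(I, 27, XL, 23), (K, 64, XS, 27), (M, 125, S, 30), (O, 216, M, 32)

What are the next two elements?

(Q, 343, L, 33), (S, 512, XL, 33)

For the letter, letters move forward 2 places in the alphabet: I, K, M, O → Q → S.
Second part: 27, 64, 125, 216 → 343 → 512 (perfect cubes: 3³, 4³, 5³, …).
Size: runs through clothing sizes XS→XL; XL, XS, S, M → L → XL.
Fourth part: 23, 27, 30, 32 → 33 → 33 (differences are 4, 3, 2, … (decreasing by 1 each time)).
Putting the parts together: (Q, 343, L, 33) and then (S, 512, XL, 33).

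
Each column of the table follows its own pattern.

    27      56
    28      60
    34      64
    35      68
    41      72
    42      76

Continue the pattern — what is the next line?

48  80

For the first component, alternating steps +1, +6, +1, +6, …: 27, 28, 34, 35, 41, 42 → 48.
Second component: 56, 60, 64, 68, 72, 76 → 80 (+4 each step).
Putting it together: 48  80.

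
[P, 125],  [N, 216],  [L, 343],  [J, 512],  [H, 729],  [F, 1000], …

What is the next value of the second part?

1331

For the second part, perfect cubes: 5³, 6³, 7³, …: 125, 216, 343, 512, 729, 1000 → 1331.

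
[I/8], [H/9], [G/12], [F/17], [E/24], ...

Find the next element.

Letter: letters move back 1 place in the alphabet; I, H, G, F, E → D.
Second slot: differences are 1, 3, 5, … (increasing by 2 each time); 8, 9, 12, 17, 24 → 33.
Putting it together: [D/33].

[D/33]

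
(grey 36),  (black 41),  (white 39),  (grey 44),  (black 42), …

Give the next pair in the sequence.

(white 47)

Shade — repeats grey → black → white: grey, black, white, grey, black → white.
Second component: 36, 41, 39, 44, 42 → 47 (alternating steps +5, −2, +5, −2, …).
Combining the parts gives (white 47).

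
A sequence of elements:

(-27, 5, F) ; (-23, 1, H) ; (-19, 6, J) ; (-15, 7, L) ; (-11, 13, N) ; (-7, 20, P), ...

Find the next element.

For the first value, +4 each step: -27, -23, -19, -15, -11, -7 → -3.
Second value: 5, 1, 6, 7, 13, 20 → 33 (each term is the sum of the two before it).
Letter — letters move forward 2 places in the alphabet: F, H, J, L, N, P → R.
Combining the parts gives (-3, 33, R).

(-3, 33, R)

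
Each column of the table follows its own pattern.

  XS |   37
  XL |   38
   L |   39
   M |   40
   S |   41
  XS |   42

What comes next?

Size — repeats XS → XL → L → M → S: XS, XL, L, M, S, XS → XL.
Second component — +1 each step: 37, 38, 39, 40, 41, 42 → 43.
So the next line is XL  43.

XL  43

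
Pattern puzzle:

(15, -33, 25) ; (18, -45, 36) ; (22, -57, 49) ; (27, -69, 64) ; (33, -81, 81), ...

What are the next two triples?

First entry: differences are 3, 4, 5, … (increasing by 1 each time), so 15, 18, 22, 27, 33 → 40 → 48.
Second entry: −12 each step, so -33, -45, -57, -69, -81 → -93 → -105.
Third entry — perfect squares: 5², 6², 7², …: 25, 36, 49, 64, 81 → 100 → 121.
Putting the parts together: (40, -93, 100) and then (48, -105, 121).

(40, -93, 100), (48, -105, 121)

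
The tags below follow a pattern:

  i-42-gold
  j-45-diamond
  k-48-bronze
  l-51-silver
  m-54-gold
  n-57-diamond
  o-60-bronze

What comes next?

Letter: letters move forward 1 place in the alphabet, so i, j, k, l, m, n, o → p.
Second component — +3 each step: 42, 45, 48, 51, 54, 57, 60 → 63.
Rank: repeats gold → diamond → bronze → silver; gold, diamond, bronze, silver, gold, diamond, bronze → silver.
Putting it together: p-63-silver.

p-63-silver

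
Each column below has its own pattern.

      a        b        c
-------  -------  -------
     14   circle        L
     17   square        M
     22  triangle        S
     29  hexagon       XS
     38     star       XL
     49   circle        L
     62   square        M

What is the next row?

Column a: 14, 17, 22, 29, 38, 49, 62 → 77 (differences are 3, 5, 7, … (increasing by 2 each time)).
Column b — repeats circle → square → triangle → hexagon → star: circle, square, triangle, hexagon, star, circle, square → triangle.
Column c: repeats L → M → S → XS → XL, so L, M, S, XS, XL, L, M → S.
So the next row is 77  triangle  S.

77  triangle  S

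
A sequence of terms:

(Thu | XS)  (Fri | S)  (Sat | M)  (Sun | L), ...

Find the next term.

(Mon | XL)

Day goes Thu, Fri, Sat, Sun → Mon (runs through the weekdays Mon→Sun).
For the size, runs through clothing sizes XS→XL: XS, S, M, L → XL.
So the next term is (Mon | XL).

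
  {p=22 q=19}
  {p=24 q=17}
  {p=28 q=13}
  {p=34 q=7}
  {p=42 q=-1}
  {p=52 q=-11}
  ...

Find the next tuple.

P: differences are 2, 4, 6, … (increasing by 2 each time), so 22, 24, 28, 34, 42, 52 → 64.
Q: 19, 17, 13, 7, -1, -11 → -23 (together with the p always sums to 41).
Combining the parts gives {p=64 q=-23}.

{p=64 q=-23}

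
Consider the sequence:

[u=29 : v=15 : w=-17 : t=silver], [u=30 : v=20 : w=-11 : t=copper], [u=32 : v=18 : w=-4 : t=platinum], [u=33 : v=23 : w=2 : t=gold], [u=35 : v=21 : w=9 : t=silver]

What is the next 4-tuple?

U: 29, 30, 32, 33, 35 → 36 (alternating steps +1, +2, +1, +2, …).
V goes 15, 20, 18, 23, 21 → 26 (alternating steps +5, −2, +5, −2, …).
W goes -17, -11, -4, 2, 9 → 15 (alternating steps +6, +7, +6, +7, …).
T: silver, copper, platinum, gold, silver → copper (repeats silver → copper → platinum → gold).
So the next 4-tuple is [u=36 : v=26 : w=15 : t=copper].

[u=36 : v=26 : w=15 : t=copper]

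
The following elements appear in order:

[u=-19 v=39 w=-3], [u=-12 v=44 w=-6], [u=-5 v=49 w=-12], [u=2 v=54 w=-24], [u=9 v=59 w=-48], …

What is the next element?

[u=16 v=64 w=-96]

U — +7 each step: -19, -12, -5, 2, 9 → 16.
V: +5 each step, so 39, 44, 49, 54, 59 → 64.
W — ×2 each step: -3, -6, -12, -24, -48 → -96.
Putting it together: [u=16 v=64 w=-96].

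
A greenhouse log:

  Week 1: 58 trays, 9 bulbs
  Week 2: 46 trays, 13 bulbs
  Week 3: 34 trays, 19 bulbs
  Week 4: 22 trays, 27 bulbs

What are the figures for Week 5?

10 trays, 37 bulbs

For the trays, −12 each step: 58, 46, 34, 22 → 10.
Bulbs goes 9, 13, 19, 27 → 37 (differences are 4, 6, 8, … (increasing by 2 each time)).
Putting it together: 10 trays, 37 bulbs.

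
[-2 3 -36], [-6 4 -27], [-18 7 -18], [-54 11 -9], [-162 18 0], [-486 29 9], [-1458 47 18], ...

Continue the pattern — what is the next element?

First coordinate: ×3 each step, so -2, -6, -18, -54, -162, -486, -1458 → -4374.
Second coordinate — each term is the sum of the two before it: 3, 4, 7, 11, 18, 29, 47 → 76.
Third coordinate: +9 each step; -36, -27, -18, -9, 0, 9, 18 → 27.
Combining the parts gives [-4374 76 27].

[-4374 76 27]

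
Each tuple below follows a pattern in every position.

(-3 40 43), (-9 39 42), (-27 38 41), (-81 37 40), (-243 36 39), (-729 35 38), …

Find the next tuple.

First part — ×3 each step: -3, -9, -27, -81, -243, -729 → -2187.
For the second part, −1 each step: 40, 39, 38, 37, 36, 35 → 34.
Third part: always 3 more than the second part; 43, 42, 41, 40, 39, 38 → 37.
Combining the parts gives (-2187 34 37).

(-2187 34 37)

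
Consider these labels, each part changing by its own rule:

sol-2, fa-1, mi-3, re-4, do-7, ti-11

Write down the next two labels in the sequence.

Note: runs backward through the solfège scale do→ti; sol, fa, mi, re, do, ti → la → sol.
Second component: each term is the sum of the two before it; 2, 1, 3, 4, 7, 11 → 18 → 29.
So the next two labels are la-18 and sol-29.

la-18 then sol-29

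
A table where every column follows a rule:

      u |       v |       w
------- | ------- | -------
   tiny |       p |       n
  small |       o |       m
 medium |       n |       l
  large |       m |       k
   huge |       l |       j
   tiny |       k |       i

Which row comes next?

small  j  h

Column u goes tiny, small, medium, large, huge, tiny → small (repeats tiny → small → medium → large → huge).
Column v goes p, o, n, m, l, k → j (letters move back 1 place in the alphabet).
For the column w, letters move back 1 place in the alphabet: n, m, l, k, j, i → h.
Combining the parts gives small  j  h.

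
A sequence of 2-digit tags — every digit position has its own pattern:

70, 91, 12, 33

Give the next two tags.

54, 75

For the first digit, +2 each step, mod 10: 7, 9, 1, 3 → 5 → 7.
Second digit: +1 each step, mod 10, so 0, 1, 2, 3 → 4 → 5.
So the next two tags are 54 and 75.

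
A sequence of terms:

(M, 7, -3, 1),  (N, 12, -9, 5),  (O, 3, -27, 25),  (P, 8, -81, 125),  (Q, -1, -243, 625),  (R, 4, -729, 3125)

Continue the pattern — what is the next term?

(S, -5, -2187, 15625)

Letter: letters move forward 1 place in the alphabet, so M, N, O, P, Q, R → S.
Second coordinate: 7, 12, 3, 8, -1, 4 → -5 (alternating steps +5, −9, +5, −9, …).
Third coordinate — ×3 each step: -3, -9, -27, -81, -243, -729 → -2187.
For the fourth coordinate, ×5 each step: 1, 5, 25, 125, 625, 3125 → 15625.
Putting it together: (S, -5, -2187, 15625).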